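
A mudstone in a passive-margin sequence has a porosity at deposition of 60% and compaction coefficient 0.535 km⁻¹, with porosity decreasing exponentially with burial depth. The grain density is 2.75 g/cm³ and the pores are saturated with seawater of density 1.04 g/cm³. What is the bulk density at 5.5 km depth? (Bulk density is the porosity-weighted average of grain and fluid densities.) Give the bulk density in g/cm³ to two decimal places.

2.70 g/cm³

Porosity at depth: n = 0.6·exp(−0.535×5.5) = 0.6×0.0527 = 0.0316
Bulk density: ρ_b = (1−n)ρ_g + n·ρ_f = 0.9684×2.75 + 0.0316×1.04
       = 2.663 + 0.033 = 2.696 g/cm³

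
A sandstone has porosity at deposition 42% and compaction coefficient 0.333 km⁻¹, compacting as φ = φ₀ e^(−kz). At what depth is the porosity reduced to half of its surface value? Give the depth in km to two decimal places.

2.08 km

φ/φ₀ = 1/2 ⇒ exp(−k·z) = 1/2 ⇒ z = ln(2) / k
z = 0.6931 / 0.333 = 2.082 km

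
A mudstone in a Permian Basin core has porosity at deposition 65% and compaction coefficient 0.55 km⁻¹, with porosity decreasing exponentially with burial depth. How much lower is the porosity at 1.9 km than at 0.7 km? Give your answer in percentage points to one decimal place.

φ(0.7) = 0.65·e^(−0.55×0.7) = 0.4423
φ(1.9) = 0.65·e^(−0.55×1.9) = 0.2286
Δφ = 0.4423 − 0.2286 = 0.2137

21.4 percentage points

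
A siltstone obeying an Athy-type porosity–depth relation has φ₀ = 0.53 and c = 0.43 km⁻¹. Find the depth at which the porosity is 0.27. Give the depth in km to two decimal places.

Invert Athy's law: Z = ln(φ₀/φ) / c
Z = ln(0.53/0.27) / 0.43 = ln(1.963) / 0.43 = 0.6745 / 0.43 = 1.569 km

1.57 km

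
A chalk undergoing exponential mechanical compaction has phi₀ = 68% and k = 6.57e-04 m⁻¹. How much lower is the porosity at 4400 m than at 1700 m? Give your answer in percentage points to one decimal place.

18.5 percentage points

Working in km (1 km = 1000 m; k in km⁻¹ = k in m⁻¹ × 1000):
phi(1.7) = 0.68·e^(−0.657×1.7) = 0.2226
phi(4.4) = 0.68·e^(−0.657×4.4) = 0.0378
Δphi = 0.2226 − 0.0378 = 0.1848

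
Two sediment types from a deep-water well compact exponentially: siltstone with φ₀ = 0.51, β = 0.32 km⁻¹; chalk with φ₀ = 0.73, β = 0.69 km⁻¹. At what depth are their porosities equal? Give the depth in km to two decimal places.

0.97 km

Set φ₀ₐ e^(−βₐz) = φ₀ᵦ e^(−βᵦz) ⇒ ln(φ₀ₐ/φ₀ᵦ) = (βₐ − βᵦ)·z
z = ln(0.51/0.73) / (0.32 − 0.69) = -0.3586 / -0.37 = 0.969 km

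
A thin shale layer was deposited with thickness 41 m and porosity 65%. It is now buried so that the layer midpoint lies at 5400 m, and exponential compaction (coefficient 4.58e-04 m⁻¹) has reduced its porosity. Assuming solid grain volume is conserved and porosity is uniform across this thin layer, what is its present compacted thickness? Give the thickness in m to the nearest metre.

Working in km (1 km = 1000 m; k in km⁻¹ = k in m⁻¹ × 1000):
Porosity at 5.4 km: n = 0.65·exp(−0.458×5.4) = 0.0548
Solid-volume conservation: h(1−n) = h₀(1−n₀) ⇒ h = h₀·(1−n₀)/(1−n)
h = 0.041 × (1 − 0.65)/(1 − 0.0548) = 0.041 × 0.3703 = 0.0152 km

15 m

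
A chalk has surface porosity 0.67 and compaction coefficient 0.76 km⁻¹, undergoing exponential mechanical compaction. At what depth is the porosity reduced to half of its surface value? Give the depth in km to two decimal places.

phi/phi₀ = 1/2 ⇒ exp(−c·Z) = 1/2 ⇒ Z = ln(2) / c
Z = 0.6931 / 0.76 = 0.912 km

0.91 km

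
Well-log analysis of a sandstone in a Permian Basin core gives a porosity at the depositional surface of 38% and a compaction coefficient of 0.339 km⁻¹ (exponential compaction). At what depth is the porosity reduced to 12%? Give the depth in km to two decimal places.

3.40 km

Invert Athy's law: d = ln(phi₀/phi) / β
d = ln(0.38/0.12) / 0.339 = ln(3.167) / 0.339 = 1.1527 / 0.339 = 3.400 km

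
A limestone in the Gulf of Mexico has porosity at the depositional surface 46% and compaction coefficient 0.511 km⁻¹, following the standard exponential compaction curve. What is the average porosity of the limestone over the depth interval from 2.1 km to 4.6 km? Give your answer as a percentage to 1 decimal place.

⟨n⟩ = (1/(z₂−z₁)) ∫ n₀ e^(−βz) dz = n₀·(e^(−β·z₁) − e^(−β·z₂)) / (β·(z₂−z₁))
e^(−0.511×2.1) = 0.3419; e^(−0.511×4.6) = 0.0953
⟨n⟩ = 0.46 × (0.3419 − 0.0953) / (0.511 × 2.5) = 0.46 × 0.1931 = 0.0888

8.9%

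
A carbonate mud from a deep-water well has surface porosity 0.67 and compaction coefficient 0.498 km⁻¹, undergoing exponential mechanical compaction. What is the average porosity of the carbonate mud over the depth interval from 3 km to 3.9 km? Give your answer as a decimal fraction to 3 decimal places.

0.121

⟨φ⟩ = (1/(d₂−d₁)) ∫ φ₀ e^(−βd) dd = φ₀·(e^(−β·d₁) − e^(−β·d₂)) / (β·(d₂−d₁))
e^(−0.498×3) = 0.2245; e^(−0.498×3.9) = 0.1434
⟨φ⟩ = 0.67 × (0.2245 − 0.1434) / (0.498 × 0.9) = 0.67 × 0.1809 = 0.1212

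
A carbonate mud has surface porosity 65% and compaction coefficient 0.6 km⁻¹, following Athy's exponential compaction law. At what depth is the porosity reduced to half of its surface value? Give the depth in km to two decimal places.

1.16 km

φ/φ₀ = 1/2 ⇒ exp(−k·d) = 1/2 ⇒ d = ln(2) / k
d = 0.6931 / 0.6 = 1.155 km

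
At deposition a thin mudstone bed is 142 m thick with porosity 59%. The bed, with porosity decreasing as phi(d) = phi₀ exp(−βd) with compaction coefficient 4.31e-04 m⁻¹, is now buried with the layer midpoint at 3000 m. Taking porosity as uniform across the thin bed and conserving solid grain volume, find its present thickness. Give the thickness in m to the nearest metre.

69 m

Working in km (1 km = 1000 m; β in km⁻¹ = β in m⁻¹ × 1000):
Porosity at 3 km: phi = 0.59·exp(−0.431×3) = 0.1619
Solid-volume conservation: h(1−phi) = h₀(1−phi₀) ⇒ h = h₀·(1−phi₀)/(1−phi)
h = 0.142 × (1 − 0.59)/(1 − 0.1619) = 0.142 × 0.4892 = 0.0695 km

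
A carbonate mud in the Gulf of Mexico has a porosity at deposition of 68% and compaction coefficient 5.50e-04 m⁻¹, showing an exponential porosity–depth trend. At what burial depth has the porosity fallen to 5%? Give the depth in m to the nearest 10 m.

4750 m

Working in km (1 km = 1000 m; c in km⁻¹ = c in m⁻¹ × 1000):
Invert Athy's law: d = ln(φ₀/φ) / c
d = ln(0.68/0.05) / 0.55 = ln(13.6) / 0.55 = 2.6101 / 0.55 = 4.746 km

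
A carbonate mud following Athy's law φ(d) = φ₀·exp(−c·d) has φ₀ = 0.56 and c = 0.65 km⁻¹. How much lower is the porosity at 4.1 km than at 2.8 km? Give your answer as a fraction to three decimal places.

φ(2.8) = 0.56·e^(−0.65×2.8) = 0.0907
φ(4.1) = 0.56·e^(−0.65×4.1) = 0.0390
Δφ = 0.0907 − 0.0390 = 0.0518

0.052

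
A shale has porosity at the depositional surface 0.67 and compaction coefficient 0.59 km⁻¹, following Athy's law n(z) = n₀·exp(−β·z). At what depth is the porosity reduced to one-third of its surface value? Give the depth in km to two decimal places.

n/n₀ = 1/3 ⇒ exp(−β·z) = 1/3 ⇒ z = ln(3) / β
z = 1.0986 / 0.59 = 1.862 km

1.86 km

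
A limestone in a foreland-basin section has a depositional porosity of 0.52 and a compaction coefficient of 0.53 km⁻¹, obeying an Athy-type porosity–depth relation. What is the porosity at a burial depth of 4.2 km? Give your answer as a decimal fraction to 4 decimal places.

0.0561

φ = φ₀·exp(−β·d) = 0.52 × exp(−0.53 × 4.2) = 0.52 × exp(−2.226)
  = 0.52 × 0.1080 = 0.0561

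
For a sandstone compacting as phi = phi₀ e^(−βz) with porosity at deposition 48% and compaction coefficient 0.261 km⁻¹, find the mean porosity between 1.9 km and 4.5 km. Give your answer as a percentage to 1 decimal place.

⟨phi⟩ = (1/(z₂−z₁)) ∫ phi₀ e^(−βz) dz = phi₀·(e^(−β·z₁) − e^(−β·z₂)) / (β·(z₂−z₁))
e^(−0.261×1.9) = 0.6090; e^(−0.261×4.5) = 0.3090
⟨phi⟩ = 0.48 × (0.6090 − 0.3090) / (0.261 × 2.6) = 0.48 × 0.4422 = 0.2122

21.2%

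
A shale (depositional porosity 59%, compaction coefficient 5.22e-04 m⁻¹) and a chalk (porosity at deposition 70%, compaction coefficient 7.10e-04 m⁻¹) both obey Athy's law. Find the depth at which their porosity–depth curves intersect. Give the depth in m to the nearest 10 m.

910 m

Working in km (1 km = 1000 m; k in km⁻¹ = k in m⁻¹ × 1000):
Set phi₀ₐ e^(−kₐd) = phi₀ᵦ e^(−kᵦd) ⇒ ln(phi₀ₐ/phi₀ᵦ) = (kₐ − kᵦ)·d
d = ln(0.59/0.7) / (0.522 − 0.71) = -0.1710 / -0.188 = 0.909 km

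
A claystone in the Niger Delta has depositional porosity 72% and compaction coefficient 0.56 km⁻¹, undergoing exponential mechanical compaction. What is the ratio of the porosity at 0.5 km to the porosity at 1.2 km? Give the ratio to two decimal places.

1.48

phi(d₁)/phi(d₂) = e^(−c·d₁)/e^(−c·d₂) = e^{c(d₂−d₁)}
= exp(0.56 × 0.7) = exp(0.392) = 1.4799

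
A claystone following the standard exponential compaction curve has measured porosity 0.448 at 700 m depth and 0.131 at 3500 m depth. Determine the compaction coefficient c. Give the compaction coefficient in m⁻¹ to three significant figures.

0.000439 m⁻¹

Working in km (1 km = 1000 m; c in km⁻¹ = c in m⁻¹ × 1000):
Athy: n(z) = n₀ e^(−cz) ⇒ n₁/n₂ = e^{c(z₂−z₁)} ⇒ c = ln(n₁/n₂)/(z₂−z₁)
c = ln(0.448/0.131) / (3.5 − 0.7) = ln(3.42) / 2.8 = 1.2296 / 2.8 = 0.4391 km⁻¹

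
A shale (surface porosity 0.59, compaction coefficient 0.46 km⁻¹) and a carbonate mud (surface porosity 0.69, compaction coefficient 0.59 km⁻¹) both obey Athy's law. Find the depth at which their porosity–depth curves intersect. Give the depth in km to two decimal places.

1.20 km

Set n₀ₐ e^(−βₐZ) = n₀ᵦ e^(−βᵦZ) ⇒ ln(n₀ₐ/n₀ᵦ) = (βₐ − βᵦ)·Z
Z = ln(0.59/0.69) / (0.46 − 0.59) = -0.1566 / -0.13 = 1.204 km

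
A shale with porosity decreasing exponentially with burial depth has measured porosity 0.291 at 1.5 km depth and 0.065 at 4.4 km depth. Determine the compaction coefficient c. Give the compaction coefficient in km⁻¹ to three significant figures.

Athy: n(Z) = n₀ e^(−cZ) ⇒ n₁/n₂ = e^{c(Z₂−Z₁)} ⇒ c = ln(n₁/n₂)/(Z₂−Z₁)
c = ln(0.291/0.065) / (4.4 − 1.5) = ln(4.477) / 2.9 = 1.4989 / 2.9 = 0.5169 km⁻¹

0.517 km⁻¹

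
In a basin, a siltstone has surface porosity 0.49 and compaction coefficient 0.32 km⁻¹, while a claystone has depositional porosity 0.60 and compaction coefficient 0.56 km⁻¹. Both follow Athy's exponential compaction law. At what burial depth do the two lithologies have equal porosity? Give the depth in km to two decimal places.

0.84 km

Set phi₀ₐ e^(−cₐZ) = phi₀ᵦ e^(−cᵦZ) ⇒ ln(phi₀ₐ/phi₀ᵦ) = (cₐ − cᵦ)·Z
Z = ln(0.49/0.6) / (0.32 − 0.56) = -0.2025 / -0.24 = 0.844 km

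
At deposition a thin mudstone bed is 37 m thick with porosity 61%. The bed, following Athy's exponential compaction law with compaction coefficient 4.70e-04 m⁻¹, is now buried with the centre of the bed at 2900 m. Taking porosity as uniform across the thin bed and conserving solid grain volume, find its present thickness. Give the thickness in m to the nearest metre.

Working in km (1 km = 1000 m; c in km⁻¹ = c in m⁻¹ × 1000):
Porosity at 2.9 km: phi = 0.61·exp(−0.47×2.9) = 0.1561
Solid-volume conservation: h(1−phi) = h₀(1−phi₀) ⇒ h = h₀·(1−phi₀)/(1−phi)
h = 0.037 × (1 − 0.61)/(1 − 0.1561) = 0.037 × 0.4621 = 0.0171 km

17 m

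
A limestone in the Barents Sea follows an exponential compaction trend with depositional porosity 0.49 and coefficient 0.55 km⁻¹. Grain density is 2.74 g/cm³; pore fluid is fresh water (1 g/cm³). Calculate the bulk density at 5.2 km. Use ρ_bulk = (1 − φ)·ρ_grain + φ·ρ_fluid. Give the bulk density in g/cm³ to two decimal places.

Porosity at depth: n = 0.49·exp(−0.55×5.2) = 0.49×0.0573 = 0.0281
Bulk density: ρ_b = (1−n)ρ_g + n·ρ_f = 0.9719×2.74 + 0.0281×1
       = 2.663 + 0.028 = 2.691 g/cm³

2.69 g/cm³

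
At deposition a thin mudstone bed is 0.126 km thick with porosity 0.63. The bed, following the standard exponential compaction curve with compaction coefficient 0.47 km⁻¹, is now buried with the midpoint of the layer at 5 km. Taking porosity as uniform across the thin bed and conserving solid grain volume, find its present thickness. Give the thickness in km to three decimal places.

Porosity at 5 km: phi = 0.63·exp(−0.47×5) = 0.0601
Solid-volume conservation: h(1−phi) = h₀(1−phi₀) ⇒ h = h₀·(1−phi₀)/(1−phi)
h = 0.126 × (1 − 0.63)/(1 − 0.0601) = 0.126 × 0.3937 = 0.0496 km

0.050 km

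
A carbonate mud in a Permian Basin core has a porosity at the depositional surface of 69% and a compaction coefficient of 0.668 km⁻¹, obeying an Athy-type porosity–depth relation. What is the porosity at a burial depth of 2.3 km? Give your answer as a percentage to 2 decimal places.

14.85%

phi = phi₀·exp(−c·d) = 0.69 × exp(−0.668 × 2.3) = 0.69 × exp(−1.536)
  = 0.69 × 0.2152 = 0.1485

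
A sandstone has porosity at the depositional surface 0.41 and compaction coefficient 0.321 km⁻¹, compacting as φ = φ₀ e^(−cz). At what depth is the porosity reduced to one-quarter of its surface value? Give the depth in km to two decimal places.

φ/φ₀ = 1/4 ⇒ exp(−c·z) = 1/4 ⇒ z = ln(4) / c
z = 1.3863 / 0.321 = 4.319 km

4.32 km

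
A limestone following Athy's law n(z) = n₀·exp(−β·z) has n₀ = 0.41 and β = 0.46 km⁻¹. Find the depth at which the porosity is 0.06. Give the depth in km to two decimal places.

4.18 km

Invert Athy's law: z = ln(n₀/n) / β
z = ln(0.41/0.06) / 0.46 = ln(6.833) / 0.46 = 1.9218 / 0.46 = 4.178 km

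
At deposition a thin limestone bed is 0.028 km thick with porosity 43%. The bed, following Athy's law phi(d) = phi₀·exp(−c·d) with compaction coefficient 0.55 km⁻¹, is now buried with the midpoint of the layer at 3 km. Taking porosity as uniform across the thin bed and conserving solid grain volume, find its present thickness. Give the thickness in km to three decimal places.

Porosity at 3 km: phi = 0.43·exp(−0.55×3) = 0.0826
Solid-volume conservation: h(1−phi) = h₀(1−phi₀) ⇒ h = h₀·(1−phi₀)/(1−phi)
h = 0.028 × (1 − 0.43)/(1 − 0.0826) = 0.028 × 0.6213 = 0.0174 km

0.017 km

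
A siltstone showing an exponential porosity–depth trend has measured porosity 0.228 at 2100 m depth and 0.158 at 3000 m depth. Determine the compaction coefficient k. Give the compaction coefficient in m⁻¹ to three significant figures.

0.000408 m⁻¹

Working in km (1 km = 1000 m; k in km⁻¹ = k in m⁻¹ × 1000):
Athy: φ(d) = φ₀ e^(−kd) ⇒ φ₁/φ₂ = e^{k(d₂−d₁)} ⇒ k = ln(φ₁/φ₂)/(d₂−d₁)
k = ln(0.228/0.158) / (3 − 2.1) = ln(1.443) / 0.9 = 0.3668 / 0.9 = 0.4075 km⁻¹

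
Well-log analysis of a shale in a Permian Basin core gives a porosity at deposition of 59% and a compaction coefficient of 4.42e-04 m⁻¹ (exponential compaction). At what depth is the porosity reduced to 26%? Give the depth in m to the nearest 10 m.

Working in km (1 km = 1000 m; β in km⁻¹ = β in m⁻¹ × 1000):
Invert Athy's law: d = ln(phi₀/phi) / β
d = ln(0.59/0.26) / 0.442 = ln(2.269) / 0.442 = 0.8194 / 0.442 = 1.854 km

1850 m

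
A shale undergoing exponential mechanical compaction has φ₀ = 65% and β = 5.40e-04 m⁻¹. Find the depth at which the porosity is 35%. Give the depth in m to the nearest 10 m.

Working in km (1 km = 1000 m; β in km⁻¹ = β in m⁻¹ × 1000):
Invert Athy's law: Z = ln(φ₀/φ) / β
Z = ln(0.65/0.35) / 0.54 = ln(1.857) / 0.54 = 0.6190 / 0.54 = 1.146 km

1150 m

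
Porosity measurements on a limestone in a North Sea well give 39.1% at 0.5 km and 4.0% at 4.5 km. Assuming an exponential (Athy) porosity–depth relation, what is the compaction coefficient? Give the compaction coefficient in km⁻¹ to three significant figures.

0.570 km⁻¹

Athy: phi(z) = phi₀ e^(−cz) ⇒ phi₁/phi₂ = e^{c(z₂−z₁)} ⇒ c = ln(phi₁/phi₂)/(z₂−z₁)
c = ln(0.391/0.04) / (4.5 − 0.5) = ln(9.775) / 4 = 2.2798 / 4 = 0.57 km⁻¹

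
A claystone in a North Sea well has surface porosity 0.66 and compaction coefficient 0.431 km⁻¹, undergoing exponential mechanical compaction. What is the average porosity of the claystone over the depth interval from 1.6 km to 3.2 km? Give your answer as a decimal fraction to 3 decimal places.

⟨φ⟩ = (1/(z₂−z₁)) ∫ φ₀ e^(−cz) dz = φ₀·(e^(−c·z₁) − e^(−c·z₂)) / (c·(z₂−z₁))
e^(−0.431×1.6) = 0.5018; e^(−0.431×3.2) = 0.2518
⟨φ⟩ = 0.66 × (0.5018 − 0.2518) / (0.431 × 1.6) = 0.66 × 0.3625 = 0.2393

0.239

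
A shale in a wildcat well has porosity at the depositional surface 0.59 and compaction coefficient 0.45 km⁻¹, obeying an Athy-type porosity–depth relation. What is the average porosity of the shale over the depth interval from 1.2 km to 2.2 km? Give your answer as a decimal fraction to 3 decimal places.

⟨phi⟩ = (1/(z₂−z₁)) ∫ phi₀ e^(−kz) dz = phi₀·(e^(−k·z₁) − e^(−k·z₂)) / (k·(z₂−z₁))
e^(−0.45×1.2) = 0.5827; e^(−0.45×2.2) = 0.3716
⟨phi⟩ = 0.59 × (0.5827 − 0.3716) / (0.45 × 1) = 0.59 × 0.4693 = 0.2769

0.277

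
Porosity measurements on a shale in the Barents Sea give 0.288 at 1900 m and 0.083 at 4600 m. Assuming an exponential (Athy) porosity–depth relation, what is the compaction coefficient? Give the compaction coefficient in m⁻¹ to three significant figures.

Working in km (1 km = 1000 m; k in km⁻¹ = k in m⁻¹ × 1000):
Athy: n(Z) = n₀ e^(−kZ) ⇒ n₁/n₂ = e^{k(Z₂−Z₁)} ⇒ k = ln(n₁/n₂)/(Z₂−Z₁)
k = ln(0.288/0.083) / (4.6 − 1.9) = ln(3.47) / 2.7 = 1.2441 / 2.7 = 0.4608 km⁻¹

0.000461 m⁻¹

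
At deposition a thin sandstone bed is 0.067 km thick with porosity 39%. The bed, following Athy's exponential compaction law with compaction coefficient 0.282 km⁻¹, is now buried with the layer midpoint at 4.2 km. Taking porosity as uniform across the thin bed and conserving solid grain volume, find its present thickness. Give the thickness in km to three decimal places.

Porosity at 4.2 km: φ = 0.39·exp(−0.282×4.2) = 0.1193
Solid-volume conservation: h(1−φ) = h₀(1−φ₀) ⇒ h = h₀·(1−φ₀)/(1−φ)
h = 0.067 × (1 − 0.39)/(1 − 0.1193) = 0.067 × 0.6926 = 0.0464 km

0.046 km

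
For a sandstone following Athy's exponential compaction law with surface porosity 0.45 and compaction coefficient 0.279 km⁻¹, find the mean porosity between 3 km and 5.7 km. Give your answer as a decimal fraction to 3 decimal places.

0.137

⟨n⟩ = (1/(d₂−d₁)) ∫ n₀ e^(−cd) dd = n₀·(e^(−c·d₁) − e^(−c·d₂)) / (c·(d₂−d₁))
e^(−0.279×3) = 0.4330; e^(−0.279×5.7) = 0.2039
⟨n⟩ = 0.45 × (0.4330 − 0.2039) / (0.279 × 2.7) = 0.45 × 0.3042 = 0.1369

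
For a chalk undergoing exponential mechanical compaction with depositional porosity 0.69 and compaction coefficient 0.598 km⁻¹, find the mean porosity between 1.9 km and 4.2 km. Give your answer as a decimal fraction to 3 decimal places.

⟨n⟩ = (1/(d₂−d₁)) ∫ n₀ e^(−βd) dd = n₀·(e^(−β·d₁) − e^(−β·d₂)) / (β·(d₂−d₁))
e^(−0.598×1.9) = 0.3210; e^(−0.598×4.2) = 0.0811
⟨n⟩ = 0.69 × (0.3210 − 0.0811) / (0.598 × 2.3) = 0.69 × 0.1744 = 0.1204

0.120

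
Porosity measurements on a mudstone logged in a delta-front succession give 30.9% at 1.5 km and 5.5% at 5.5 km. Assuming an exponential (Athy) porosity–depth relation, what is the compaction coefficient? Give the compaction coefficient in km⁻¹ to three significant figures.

0.432 km⁻¹

Athy: φ(z) = φ₀ e^(−kz) ⇒ φ₁/φ₂ = e^{k(z₂−z₁)} ⇒ k = ln(φ₁/φ₂)/(z₂−z₁)
k = ln(0.309/0.055) / (5.5 − 1.5) = ln(5.618) / 4 = 1.7260 / 4 = 0.4315 km⁻¹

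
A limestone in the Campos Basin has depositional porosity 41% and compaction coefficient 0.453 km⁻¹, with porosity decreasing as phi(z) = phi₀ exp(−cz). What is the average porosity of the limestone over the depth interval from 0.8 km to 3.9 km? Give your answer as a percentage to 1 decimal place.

15.3%

⟨phi⟩ = (1/(z₂−z₁)) ∫ phi₀ e^(−cz) dz = phi₀·(e^(−c·z₁) − e^(−c·z₂)) / (c·(z₂−z₁))
e^(−0.453×0.8) = 0.6960; e^(−0.453×3.9) = 0.1709
⟨phi⟩ = 0.41 × (0.6960 − 0.1709) / (0.453 × 3.1) = 0.41 × 0.3739 = 0.1533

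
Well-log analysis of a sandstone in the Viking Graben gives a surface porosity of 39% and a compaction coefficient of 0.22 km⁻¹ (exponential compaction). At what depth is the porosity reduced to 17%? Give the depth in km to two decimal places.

3.77 km

Invert Athy's law: d = ln(phi₀/phi) / k
d = ln(0.39/0.17) / 0.22 = ln(2.294) / 0.22 = 0.8303 / 0.22 = 3.774 km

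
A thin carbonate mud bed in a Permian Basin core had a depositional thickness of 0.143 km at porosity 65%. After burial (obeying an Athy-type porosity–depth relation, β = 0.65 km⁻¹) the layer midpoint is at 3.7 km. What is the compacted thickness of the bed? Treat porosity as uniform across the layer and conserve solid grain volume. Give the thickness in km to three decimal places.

Porosity at 3.7 km: n = 0.65·exp(−0.65×3.7) = 0.0587
Solid-volume conservation: h(1−n) = h₀(1−n₀) ⇒ h = h₀·(1−n₀)/(1−n)
h = 0.143 × (1 − 0.65)/(1 − 0.0587) = 0.143 × 0.3718 = 0.0532 km

0.053 km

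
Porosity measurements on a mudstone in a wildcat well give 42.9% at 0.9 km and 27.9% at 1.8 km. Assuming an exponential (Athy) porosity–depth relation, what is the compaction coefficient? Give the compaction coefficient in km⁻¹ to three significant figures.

Athy: φ(Z) = φ₀ e^(−cZ) ⇒ φ₁/φ₂ = e^{c(Z₂−Z₁)} ⇒ c = ln(φ₁/φ₂)/(Z₂−Z₁)
c = ln(0.429/0.279) / (1.8 − 0.9) = ln(1.538) / 0.9 = 0.4302 / 0.9 = 0.4781 km⁻¹

0.478 km⁻¹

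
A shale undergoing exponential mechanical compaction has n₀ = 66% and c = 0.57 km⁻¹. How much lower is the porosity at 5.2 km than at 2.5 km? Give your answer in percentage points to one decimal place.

n(2.5) = 0.66·e^(−0.57×2.5) = 0.1587
n(5.2) = 0.66·e^(−0.57×5.2) = 0.0341
Δn = 0.1587 − 0.0341 = 0.1247

12.5 percentage points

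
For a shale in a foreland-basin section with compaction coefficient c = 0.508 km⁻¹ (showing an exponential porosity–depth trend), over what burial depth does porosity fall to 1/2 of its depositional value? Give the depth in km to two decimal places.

1.36 km

φ/φ₀ = 1/2 ⇒ exp(−c·Z) = 1/2 ⇒ Z = ln(2) / c
Z = 0.6931 / 0.508 = 1.364 km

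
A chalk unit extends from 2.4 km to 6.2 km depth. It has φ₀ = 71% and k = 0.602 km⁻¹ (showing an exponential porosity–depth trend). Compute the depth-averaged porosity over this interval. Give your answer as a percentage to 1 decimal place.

⟨φ⟩ = (1/(z₂−z₁)) ∫ φ₀ e^(−kz) dz = φ₀·(e^(−k·z₁) − e^(−k·z₂)) / (k·(z₂−z₁))
e^(−0.602×2.4) = 0.2358; e^(−0.602×6.2) = 0.0239
⟨φ⟩ = 0.71 × (0.2358 − 0.0239) / (0.602 × 3.8) = 0.71 × 0.0926 = 0.0658

6.6%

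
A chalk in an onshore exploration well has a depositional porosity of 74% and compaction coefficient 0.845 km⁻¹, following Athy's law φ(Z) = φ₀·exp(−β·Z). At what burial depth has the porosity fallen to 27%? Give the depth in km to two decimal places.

1.19 km

Invert Athy's law: Z = ln(φ₀/φ) / β
Z = ln(0.74/0.27) / 0.845 = ln(2.741) / 0.845 = 1.0082 / 0.845 = 1.193 km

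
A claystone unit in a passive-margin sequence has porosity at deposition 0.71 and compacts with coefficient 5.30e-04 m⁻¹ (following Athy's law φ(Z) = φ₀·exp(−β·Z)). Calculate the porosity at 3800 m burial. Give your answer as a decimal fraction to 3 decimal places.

Working in km (1 km = 1000 m; β in km⁻¹ = β in m⁻¹ × 1000):
φ = φ₀·exp(−β·Z) = 0.71 × exp(−0.53 × 3.8) = 0.71 × exp(−2.014)
  = 0.71 × 0.1335 = 0.0948

0.095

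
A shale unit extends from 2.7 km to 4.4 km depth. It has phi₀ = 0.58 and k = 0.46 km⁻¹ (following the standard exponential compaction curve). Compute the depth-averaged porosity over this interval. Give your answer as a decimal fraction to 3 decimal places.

⟨phi⟩ = (1/(z₂−z₁)) ∫ phi₀ e^(−kz) dz = phi₀·(e^(−k·z₁) − e^(−k·z₂)) / (k·(z₂−z₁))
e^(−0.46×2.7) = 0.2888; e^(−0.46×4.4) = 0.1321
⟨phi⟩ = 0.58 × (0.2888 − 0.1321) / (0.46 × 1.7) = 0.58 × 0.2004 = 0.1162

0.116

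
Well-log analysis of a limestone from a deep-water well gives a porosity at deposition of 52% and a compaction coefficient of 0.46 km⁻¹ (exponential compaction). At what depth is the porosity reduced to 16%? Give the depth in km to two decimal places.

2.56 km

Invert Athy's law: d = ln(n₀/n) / c
d = ln(0.52/0.16) / 0.46 = ln(3.25) / 0.46 = 1.1787 / 0.46 = 2.562 km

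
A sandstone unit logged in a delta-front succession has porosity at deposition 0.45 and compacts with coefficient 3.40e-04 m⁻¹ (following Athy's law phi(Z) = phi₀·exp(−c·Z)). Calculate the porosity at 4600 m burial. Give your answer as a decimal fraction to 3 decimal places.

0.094

Working in km (1 km = 1000 m; c in km⁻¹ = c in m⁻¹ × 1000):
phi = phi₀·exp(−c·Z) = 0.45 × exp(−0.34 × 4.6) = 0.45 × exp(−1.564)
  = 0.45 × 0.2093 = 0.0942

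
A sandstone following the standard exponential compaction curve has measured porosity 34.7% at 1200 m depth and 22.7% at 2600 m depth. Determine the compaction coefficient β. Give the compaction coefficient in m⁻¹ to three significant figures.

Working in km (1 km = 1000 m; β in km⁻¹ = β in m⁻¹ × 1000):
Athy: φ(d) = φ₀ e^(−βd) ⇒ φ₁/φ₂ = e^{β(d₂−d₁)} ⇒ β = ln(φ₁/φ₂)/(d₂−d₁)
β = ln(0.347/0.227) / (2.6 − 1.2) = ln(1.529) / 1.4 = 0.4244 / 1.4 = 0.3031 km⁻¹

0.000303 m⁻¹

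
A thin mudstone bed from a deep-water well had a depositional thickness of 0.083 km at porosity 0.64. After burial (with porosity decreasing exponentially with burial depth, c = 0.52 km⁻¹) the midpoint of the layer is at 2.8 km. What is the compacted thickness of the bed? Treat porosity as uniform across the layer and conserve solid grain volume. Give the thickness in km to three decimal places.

Porosity at 2.8 km: φ = 0.64·exp(−0.52×2.8) = 0.1492
Solid-volume conservation: h(1−φ) = h₀(1−φ₀) ⇒ h = h₀·(1−φ₀)/(1−φ)
h = 0.083 × (1 − 0.64)/(1 − 0.1492) = 0.083 × 0.4231 = 0.0351 km

0.035 km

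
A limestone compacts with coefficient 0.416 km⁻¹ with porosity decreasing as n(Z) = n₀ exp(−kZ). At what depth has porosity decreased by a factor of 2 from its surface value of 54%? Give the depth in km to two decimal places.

1.67 km

n/n₀ = 1/2 ⇒ exp(−k·Z) = 1/2 ⇒ Z = ln(2) / k
Z = 0.6931 / 0.416 = 1.666 km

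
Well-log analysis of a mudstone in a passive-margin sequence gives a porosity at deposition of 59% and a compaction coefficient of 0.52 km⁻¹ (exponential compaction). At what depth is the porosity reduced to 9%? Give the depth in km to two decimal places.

3.62 km

Invert Athy's law: Z = ln(φ₀/φ) / β
Z = ln(0.59/0.09) / 0.52 = ln(6.556) / 0.52 = 1.8803 / 0.52 = 3.616 km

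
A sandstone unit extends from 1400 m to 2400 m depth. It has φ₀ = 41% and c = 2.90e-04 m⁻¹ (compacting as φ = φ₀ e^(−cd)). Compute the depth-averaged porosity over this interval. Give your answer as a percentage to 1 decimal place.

23.7%

Working in km (1 km = 1000 m; c in km⁻¹ = c in m⁻¹ × 1000):
⟨φ⟩ = (1/(d₂−d₁)) ∫ φ₀ e^(−cd) dd = φ₀·(e^(−c·d₁) − e^(−c·d₂)) / (c·(d₂−d₁))
e^(−0.29×1.4) = 0.6663; e^(−0.29×2.4) = 0.4986
⟨φ⟩ = 0.41 × (0.6663 − 0.4986) / (0.29 × 1) = 0.41 × 0.5784 = 0.2371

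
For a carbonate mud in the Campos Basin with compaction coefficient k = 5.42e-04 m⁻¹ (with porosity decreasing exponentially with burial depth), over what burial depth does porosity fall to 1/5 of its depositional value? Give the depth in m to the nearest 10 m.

Working in km (1 km = 1000 m; k in km⁻¹ = k in m⁻¹ × 1000):
n/n₀ = 1/5 ⇒ exp(−k·z) = 1/5 ⇒ z = ln(5) / k
z = 1.6094 / 0.542 = 2.969 km

2970 m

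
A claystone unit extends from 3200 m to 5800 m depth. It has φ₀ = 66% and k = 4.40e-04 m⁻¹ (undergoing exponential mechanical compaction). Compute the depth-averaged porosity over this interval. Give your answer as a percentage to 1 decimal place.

Working in km (1 km = 1000 m; k in km⁻¹ = k in m⁻¹ × 1000):
⟨φ⟩ = (1/(d₂−d₁)) ∫ φ₀ e^(−kd) dd = φ₀·(e^(−k·d₁) − e^(−k·d₂)) / (k·(d₂−d₁))
e^(−0.44×3.2) = 0.2446; e^(−0.44×5.8) = 0.0779
⟨φ⟩ = 0.66 × (0.2446 − 0.0779) / (0.44 × 2.6) = 0.66 × 0.1457 = 0.0962

9.6%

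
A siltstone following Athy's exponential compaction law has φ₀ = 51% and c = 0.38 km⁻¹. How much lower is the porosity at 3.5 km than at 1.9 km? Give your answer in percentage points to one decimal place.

φ(1.9) = 0.51·e^(−0.38×1.9) = 0.2477
φ(3.5) = 0.51·e^(−0.38×3.5) = 0.1349
Δφ = 0.2477 − 0.1349 = 0.1129

11.3 percentage points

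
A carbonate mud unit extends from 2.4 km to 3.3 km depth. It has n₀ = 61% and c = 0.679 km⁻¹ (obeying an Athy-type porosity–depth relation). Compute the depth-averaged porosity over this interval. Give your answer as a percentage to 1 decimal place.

8.9%

⟨n⟩ = (1/(z₂−z₁)) ∫ n₀ e^(−cz) dz = n₀·(e^(−c·z₁) − e^(−c·z₂)) / (c·(z₂−z₁))
e^(−0.679×2.4) = 0.1960; e^(−0.679×3.3) = 0.1064
⟨n⟩ = 0.61 × (0.1960 − 0.1064) / (0.679 × 0.9) = 0.61 × 0.1467 = 0.0895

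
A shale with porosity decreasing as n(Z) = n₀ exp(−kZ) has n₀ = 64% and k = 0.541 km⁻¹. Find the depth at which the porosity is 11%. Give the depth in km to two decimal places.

Invert Athy's law: Z = ln(n₀/n) / k
Z = ln(0.64/0.11) / 0.541 = ln(5.818) / 0.541 = 1.7610 / 0.541 = 3.255 km

3.26 km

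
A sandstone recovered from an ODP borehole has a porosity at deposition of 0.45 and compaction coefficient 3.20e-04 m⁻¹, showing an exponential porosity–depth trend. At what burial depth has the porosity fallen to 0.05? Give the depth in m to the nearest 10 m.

6870 m

Working in km (1 km = 1000 m; c in km⁻¹ = c in m⁻¹ × 1000):
Invert Athy's law: z = ln(n₀/n) / c
z = ln(0.45/0.05) / 0.32 = ln(9) / 0.32 = 2.1972 / 0.32 = 6.866 km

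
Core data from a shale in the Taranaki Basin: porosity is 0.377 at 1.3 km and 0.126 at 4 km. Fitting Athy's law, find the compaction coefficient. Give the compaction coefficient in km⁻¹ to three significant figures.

0.406 km⁻¹

Athy: n(d) = n₀ e^(−βd) ⇒ n₁/n₂ = e^{β(d₂−d₁)} ⇒ β = ln(n₁/n₂)/(d₂−d₁)
β = ln(0.377/0.126) / (4 − 1.3) = ln(2.992) / 2.7 = 1.0960 / 2.7 = 0.4059 km⁻¹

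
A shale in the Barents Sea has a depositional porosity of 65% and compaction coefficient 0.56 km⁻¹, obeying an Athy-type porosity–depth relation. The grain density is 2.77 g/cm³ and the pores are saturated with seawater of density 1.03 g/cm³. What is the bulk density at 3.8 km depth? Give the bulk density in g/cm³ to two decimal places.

Porosity at depth: phi = 0.65·exp(−0.56×3.8) = 0.65×0.1191 = 0.0774
Bulk density: ρ_b = (1−phi)ρ_g + phi·ρ_f = 0.9226×2.77 + 0.0774×1.03
       = 2.556 + 0.080 = 2.635 g/cm³

2.64 g/cm³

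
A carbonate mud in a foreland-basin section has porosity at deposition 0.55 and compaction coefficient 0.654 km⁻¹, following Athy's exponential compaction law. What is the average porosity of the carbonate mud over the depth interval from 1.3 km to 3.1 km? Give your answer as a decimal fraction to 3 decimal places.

0.138

⟨n⟩ = (1/(z₂−z₁)) ∫ n₀ e^(−βz) dz = n₀·(e^(−β·z₁) − e^(−β·z₂)) / (β·(z₂−z₁))
e^(−0.654×1.3) = 0.4273; e^(−0.654×3.1) = 0.1317
⟨n⟩ = 0.55 × (0.4273 − 0.1317) / (0.654 × 1.8) = 0.55 × 0.2511 = 0.1381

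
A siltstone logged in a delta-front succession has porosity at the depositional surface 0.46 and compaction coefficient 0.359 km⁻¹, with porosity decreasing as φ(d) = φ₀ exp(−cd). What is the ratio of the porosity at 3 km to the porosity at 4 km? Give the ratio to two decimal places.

1.43

φ(d₁)/φ(d₂) = e^(−c·d₁)/e^(−c·d₂) = e^{c(d₂−d₁)}
= exp(0.359 × 1) = exp(0.359) = 1.4319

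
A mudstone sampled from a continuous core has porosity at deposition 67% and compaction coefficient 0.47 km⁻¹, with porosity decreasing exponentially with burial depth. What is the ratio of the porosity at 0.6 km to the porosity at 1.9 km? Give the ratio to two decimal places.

1.84

n(z₁)/n(z₂) = e^(−β·z₁)/e^(−β·z₂) = e^{β(z₂−z₁)}
= exp(0.47 × 1.3) = exp(0.611) = 1.8423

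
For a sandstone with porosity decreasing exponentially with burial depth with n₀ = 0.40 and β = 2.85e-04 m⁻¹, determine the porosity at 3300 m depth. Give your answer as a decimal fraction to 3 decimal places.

0.156

Working in km (1 km = 1000 m; β in km⁻¹ = β in m⁻¹ × 1000):
n = n₀·exp(−β·z) = 0.4 × exp(−0.285 × 3.3) = 0.4 × exp(−0.9405)
  = 0.4 × 0.3904 = 0.1562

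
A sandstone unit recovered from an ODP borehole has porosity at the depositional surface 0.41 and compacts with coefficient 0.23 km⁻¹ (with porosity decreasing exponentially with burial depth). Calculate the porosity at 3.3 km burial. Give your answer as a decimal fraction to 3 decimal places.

0.192

n = n₀·exp(−k·Z) = 0.41 × exp(−0.23 × 3.3) = 0.41 × exp(−0.759)
  = 0.41 × 0.4681 = 0.1919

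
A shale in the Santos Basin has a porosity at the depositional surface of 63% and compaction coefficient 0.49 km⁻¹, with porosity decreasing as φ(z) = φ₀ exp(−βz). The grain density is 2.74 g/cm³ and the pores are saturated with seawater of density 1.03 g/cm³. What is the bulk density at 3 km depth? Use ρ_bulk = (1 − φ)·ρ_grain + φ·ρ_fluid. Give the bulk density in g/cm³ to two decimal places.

Porosity at depth: φ = 0.63·exp(−0.49×3) = 0.63×0.2299 = 0.1449
Bulk density: ρ_b = (1−φ)ρ_g + φ·ρ_f = 0.8551×2.74 + 0.1449×1.03
       = 2.343 + 0.149 = 2.492 g/cm³

2.49 g/cm³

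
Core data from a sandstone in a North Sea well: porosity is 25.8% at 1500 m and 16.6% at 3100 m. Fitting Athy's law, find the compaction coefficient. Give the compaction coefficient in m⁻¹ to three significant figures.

0.000276 m⁻¹

Working in km (1 km = 1000 m; β in km⁻¹ = β in m⁻¹ × 1000):
Athy: φ(Z) = φ₀ e^(−βZ) ⇒ φ₁/φ₂ = e^{β(Z₂−Z₁)} ⇒ β = ln(φ₁/φ₂)/(Z₂−Z₁)
β = ln(0.258/0.166) / (3.1 − 1.5) = ln(1.554) / 1.6 = 0.4410 / 1.6 = 0.2756 km⁻¹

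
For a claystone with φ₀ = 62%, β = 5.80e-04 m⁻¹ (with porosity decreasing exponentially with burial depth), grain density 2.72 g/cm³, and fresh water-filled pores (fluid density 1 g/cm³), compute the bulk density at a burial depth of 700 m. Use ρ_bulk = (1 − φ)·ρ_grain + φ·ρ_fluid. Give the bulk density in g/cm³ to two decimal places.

Working in km (1 km = 1000 m; β in km⁻¹ = β in m⁻¹ × 1000):
Porosity at depth: φ = 0.62·exp(−0.58×0.7) = 0.62×0.6663 = 0.4131
Bulk density: ρ_b = (1−φ)ρ_g + φ·ρ_f = 0.5869×2.72 + 0.4131×1
       = 1.596 + 0.413 = 2.009 g/cm³

2.01 g/cm³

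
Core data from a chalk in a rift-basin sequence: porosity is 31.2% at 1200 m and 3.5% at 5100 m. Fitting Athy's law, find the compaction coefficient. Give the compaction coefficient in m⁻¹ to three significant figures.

0.000561 m⁻¹

Working in km (1 km = 1000 m; c in km⁻¹ = c in m⁻¹ × 1000):
Athy: phi(z) = phi₀ e^(−cz) ⇒ phi₁/phi₂ = e^{c(z₂−z₁)} ⇒ c = ln(phi₁/phi₂)/(z₂−z₁)
c = ln(0.312/0.035) / (5.1 − 1.2) = ln(8.914) / 3.9 = 2.1877 / 3.9 = 0.5609 km⁻¹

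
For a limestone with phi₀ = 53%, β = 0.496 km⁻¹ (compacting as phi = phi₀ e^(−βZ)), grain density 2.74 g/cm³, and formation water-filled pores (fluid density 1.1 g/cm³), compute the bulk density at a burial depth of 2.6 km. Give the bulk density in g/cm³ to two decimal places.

2.50 g/cm³

Porosity at depth: phi = 0.53·exp(−0.496×2.6) = 0.53×0.2754 = 0.1460
Bulk density: ρ_b = (1−phi)ρ_g + phi·ρ_f = 0.8540×2.74 + 0.1460×1.1
       = 2.340 + 0.161 = 2.501 g/cm³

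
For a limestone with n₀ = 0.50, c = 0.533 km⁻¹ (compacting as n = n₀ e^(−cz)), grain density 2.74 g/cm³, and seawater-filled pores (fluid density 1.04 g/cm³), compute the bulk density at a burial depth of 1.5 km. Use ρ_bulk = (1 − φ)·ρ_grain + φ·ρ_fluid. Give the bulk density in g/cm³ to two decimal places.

2.36 g/cm³

Porosity at depth: n = 0.5·exp(−0.533×1.5) = 0.5×0.4496 = 0.2248
Bulk density: ρ_b = (1−n)ρ_g + n·ρ_f = 0.7752×2.74 + 0.2248×1.04
       = 2.124 + 0.234 = 2.358 g/cm³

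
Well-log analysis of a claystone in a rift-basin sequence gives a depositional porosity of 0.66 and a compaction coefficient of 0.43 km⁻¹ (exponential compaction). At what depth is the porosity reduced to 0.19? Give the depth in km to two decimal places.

Invert Athy's law: z = ln(phi₀/phi) / c
z = ln(0.66/0.19) / 0.43 = ln(3.474) / 0.43 = 1.2452 / 0.43 = 2.896 km

2.90 km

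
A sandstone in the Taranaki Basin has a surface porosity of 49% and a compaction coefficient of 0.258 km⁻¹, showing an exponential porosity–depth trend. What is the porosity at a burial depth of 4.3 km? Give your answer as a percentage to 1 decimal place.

n = n₀·exp(−k·z) = 0.49 × exp(−0.258 × 4.3) = 0.49 × exp(−1.109)
  = 0.49 × 0.3298 = 0.1616

16.2%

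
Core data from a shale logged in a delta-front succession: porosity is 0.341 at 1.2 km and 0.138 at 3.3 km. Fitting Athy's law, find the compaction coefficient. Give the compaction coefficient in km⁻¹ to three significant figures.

Athy: φ(d) = φ₀ e^(−kd) ⇒ φ₁/φ₂ = e^{k(d₂−d₁)} ⇒ k = ln(φ₁/φ₂)/(d₂−d₁)
k = ln(0.341/0.138) / (3.3 − 1.2) = ln(2.471) / 2.1 = 0.9046 / 2.1 = 0.4308 km⁻¹

0.431 km⁻¹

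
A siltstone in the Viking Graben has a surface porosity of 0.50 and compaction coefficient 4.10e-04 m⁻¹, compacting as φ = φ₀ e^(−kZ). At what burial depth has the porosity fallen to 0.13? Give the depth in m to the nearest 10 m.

3290 m

Working in km (1 km = 1000 m; k in km⁻¹ = k in m⁻¹ × 1000):
Invert Athy's law: Z = ln(φ₀/φ) / k
Z = ln(0.5/0.13) / 0.41 = ln(3.846) / 0.41 = 1.3471 / 0.41 = 3.286 km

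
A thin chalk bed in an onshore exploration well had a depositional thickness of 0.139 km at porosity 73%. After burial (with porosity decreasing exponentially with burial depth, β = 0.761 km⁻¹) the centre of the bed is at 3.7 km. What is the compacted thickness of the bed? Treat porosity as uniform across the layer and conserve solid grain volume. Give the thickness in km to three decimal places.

0.039 km

Porosity at 3.7 km: phi = 0.73·exp(−0.761×3.7) = 0.0437
Solid-volume conservation: h(1−phi) = h₀(1−phi₀) ⇒ h = h₀·(1−phi₀)/(1−phi)
h = 0.139 × (1 − 0.73)/(1 − 0.0437) = 0.139 × 0.2823 = 0.0392 km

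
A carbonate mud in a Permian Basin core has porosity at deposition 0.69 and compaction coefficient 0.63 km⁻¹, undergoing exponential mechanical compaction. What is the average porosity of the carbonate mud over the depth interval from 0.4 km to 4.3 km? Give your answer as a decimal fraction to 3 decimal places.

⟨φ⟩ = (1/(Z₂−Z₁)) ∫ φ₀ e^(−βZ) dZ = φ₀·(e^(−β·Z₁) − e^(−β·Z₂)) / (β·(Z₂−Z₁))
e^(−0.63×0.4) = 0.7772; e^(−0.63×4.3) = 0.0666
⟨φ⟩ = 0.69 × (0.7772 − 0.0666) / (0.63 × 3.9) = 0.69 × 0.2892 = 0.1996

0.200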